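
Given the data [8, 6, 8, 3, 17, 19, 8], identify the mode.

8

Step 1: Count the frequency of each value:
  3: appears 1 time(s)
  6: appears 1 time(s)
  8: appears 3 time(s)
  17: appears 1 time(s)
  19: appears 1 time(s)
Step 2: The value 8 appears most frequently (3 times).
Step 3: Mode = 8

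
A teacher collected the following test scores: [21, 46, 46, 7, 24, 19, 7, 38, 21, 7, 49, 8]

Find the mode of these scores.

7

Step 1: Count the frequency of each value:
  7: appears 3 time(s)
  8: appears 1 time(s)
  19: appears 1 time(s)
  21: appears 2 time(s)
  24: appears 1 time(s)
  38: appears 1 time(s)
  46: appears 2 time(s)
  49: appears 1 time(s)
Step 2: The value 7 appears most frequently (3 times).
Step 3: Mode = 7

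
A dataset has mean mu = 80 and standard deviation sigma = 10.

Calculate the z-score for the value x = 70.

-1

Step 1: Recall the z-score formula: z = (x - mu) / sigma
Step 2: Substitute values: z = (70 - 80) / 10
Step 3: z = -10 / 10 = -1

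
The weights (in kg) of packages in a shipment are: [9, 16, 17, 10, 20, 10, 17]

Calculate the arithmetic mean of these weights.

14.1429

Step 1: Sum all values: 9 + 16 + 17 + 10 + 20 + 10 + 17 = 99
Step 2: Count the number of values: n = 7
Step 3: Mean = sum / n = 99 / 7 = 14.1429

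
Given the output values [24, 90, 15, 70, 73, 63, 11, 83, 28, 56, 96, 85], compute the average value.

57.8333

Step 1: Sum all values: 24 + 90 + 15 + 70 + 73 + 63 + 11 + 83 + 28 + 56 + 96 + 85 = 694
Step 2: Count the number of values: n = 12
Step 3: Mean = sum / n = 694 / 12 = 57.8333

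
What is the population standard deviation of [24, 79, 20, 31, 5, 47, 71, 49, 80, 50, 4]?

26.1701

Step 1: Compute the mean: 41.8182
Step 2: Sum of squared deviations from the mean: 7533.6364
Step 3: Population variance = 7533.6364 / 11 = 684.876
Step 4: Standard deviation = sqrt(684.876) = 26.1701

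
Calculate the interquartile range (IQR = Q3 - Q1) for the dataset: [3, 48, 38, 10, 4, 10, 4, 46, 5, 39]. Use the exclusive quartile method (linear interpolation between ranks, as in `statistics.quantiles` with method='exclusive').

36.75

Step 1: Sort the data: [3, 4, 4, 5, 10, 10, 38, 39, 46, 48]
Step 2: n = 10
Step 3: Using the exclusive quartile method:
  Q1 = 4
  Q2 (median) = 10
  Q3 = 40.75
  IQR = Q3 - Q1 = 40.75 - 4 = 36.75
Step 4: IQR = 36.75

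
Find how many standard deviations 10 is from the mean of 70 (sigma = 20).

-3

Step 1: Recall the z-score formula: z = (x - mu) / sigma
Step 2: Substitute values: z = (10 - 70) / 20
Step 3: z = -60 / 20 = -3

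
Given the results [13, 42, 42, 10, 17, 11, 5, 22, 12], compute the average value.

19.3333

Step 1: Sum all values: 13 + 42 + 42 + 10 + 17 + 11 + 5 + 22 + 12 = 174
Step 2: Count the number of values: n = 9
Step 3: Mean = sum / n = 174 / 9 = 19.3333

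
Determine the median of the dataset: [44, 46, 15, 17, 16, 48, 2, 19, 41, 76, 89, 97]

42.5

Step 1: Sort the data in ascending order: [2, 15, 16, 17, 19, 41, 44, 46, 48, 76, 89, 97]
Step 2: The number of values is n = 12.
Step 3: Since n is even, the median is the average of positions 6 and 7:
  Median = (41 + 44) / 2 = 42.5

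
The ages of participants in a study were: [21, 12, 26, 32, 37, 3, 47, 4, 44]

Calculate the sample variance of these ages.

268.6111

Step 1: Compute the mean: (21 + 12 + 26 + 32 + 37 + 3 + 47 + 4 + 44) / 9 = 25.1111
Step 2: Compute squared deviations from the mean:
  (21 - 25.1111)^2 = 16.9012
  (12 - 25.1111)^2 = 171.9012
  (26 - 25.1111)^2 = 0.7901
  (32 - 25.1111)^2 = 47.4568
  (37 - 25.1111)^2 = 141.3457
  (3 - 25.1111)^2 = 488.9012
  (47 - 25.1111)^2 = 479.1235
  (4 - 25.1111)^2 = 445.679
  (44 - 25.1111)^2 = 356.7901
Step 3: Sum of squared deviations = 2148.8889
Step 4: Sample variance = 2148.8889 / 8 = 268.6111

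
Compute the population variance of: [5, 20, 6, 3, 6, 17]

42.25

Step 1: Compute the mean: (5 + 20 + 6 + 3 + 6 + 17) / 6 = 9.5
Step 2: Compute squared deviations from the mean:
  (5 - 9.5)^2 = 20.25
  (20 - 9.5)^2 = 110.25
  (6 - 9.5)^2 = 12.25
  (3 - 9.5)^2 = 42.25
  (6 - 9.5)^2 = 12.25
  (17 - 9.5)^2 = 56.25
Step 3: Sum of squared deviations = 253.5
Step 4: Population variance = 253.5 / 6 = 42.25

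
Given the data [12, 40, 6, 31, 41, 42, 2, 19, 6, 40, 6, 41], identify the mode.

6

Step 1: Count the frequency of each value:
  2: appears 1 time(s)
  6: appears 3 time(s)
  12: appears 1 time(s)
  19: appears 1 time(s)
  31: appears 1 time(s)
  40: appears 2 time(s)
  41: appears 2 time(s)
  42: appears 1 time(s)
Step 2: The value 6 appears most frequently (3 times).
Step 3: Mode = 6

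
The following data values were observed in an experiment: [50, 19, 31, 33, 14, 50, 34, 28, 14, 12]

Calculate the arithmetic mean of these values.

28.5

Step 1: Sum all values: 50 + 19 + 31 + 33 + 14 + 50 + 34 + 28 + 14 + 12 = 285
Step 2: Count the number of values: n = 10
Step 3: Mean = sum / n = 285 / 10 = 28.5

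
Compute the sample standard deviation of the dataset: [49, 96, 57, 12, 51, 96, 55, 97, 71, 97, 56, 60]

26.1341

Step 1: Compute the mean: 66.4167
Step 2: Sum of squared deviations from the mean: 7512.9167
Step 3: Sample variance = 7512.9167 / 11 = 682.9924
Step 4: Standard deviation = sqrt(682.9924) = 26.1341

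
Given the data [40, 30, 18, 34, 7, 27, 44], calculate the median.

30

Step 1: Sort the data in ascending order: [7, 18, 27, 30, 34, 40, 44]
Step 2: The number of values is n = 7.
Step 3: Since n is odd, the median is the middle value at position 4: 30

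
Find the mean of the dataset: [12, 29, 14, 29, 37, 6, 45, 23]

24.375

Step 1: Sum all values: 12 + 29 + 14 + 29 + 37 + 6 + 45 + 23 = 195
Step 2: Count the number of values: n = 8
Step 3: Mean = sum / n = 195 / 8 = 24.375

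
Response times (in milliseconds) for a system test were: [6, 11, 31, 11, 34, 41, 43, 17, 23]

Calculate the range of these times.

37

Step 1: Identify the maximum value: max = 43
Step 2: Identify the minimum value: min = 6
Step 3: Range = max - min = 43 - 6 = 37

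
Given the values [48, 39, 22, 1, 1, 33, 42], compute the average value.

26.5714

Step 1: Sum all values: 48 + 39 + 22 + 1 + 1 + 33 + 42 = 186
Step 2: Count the number of values: n = 7
Step 3: Mean = sum / n = 186 / 7 = 26.5714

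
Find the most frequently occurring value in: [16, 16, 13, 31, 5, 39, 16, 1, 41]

16

Step 1: Count the frequency of each value:
  1: appears 1 time(s)
  5: appears 1 time(s)
  13: appears 1 time(s)
  16: appears 3 time(s)
  31: appears 1 time(s)
  39: appears 1 time(s)
  41: appears 1 time(s)
Step 2: The value 16 appears most frequently (3 times).
Step 3: Mode = 16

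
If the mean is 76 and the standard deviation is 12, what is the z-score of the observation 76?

0

Step 1: Recall the z-score formula: z = (x - mu) / sigma
Step 2: Substitute values: z = (76 - 76) / 12
Step 3: z = 0 / 12 = 0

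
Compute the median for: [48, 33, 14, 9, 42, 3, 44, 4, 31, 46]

32

Step 1: Sort the data in ascending order: [3, 4, 9, 14, 31, 33, 42, 44, 46, 48]
Step 2: The number of values is n = 10.
Step 3: Since n is even, the median is the average of positions 5 and 6:
  Median = (31 + 33) / 2 = 32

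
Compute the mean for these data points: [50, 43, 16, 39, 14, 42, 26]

32.8571

Step 1: Sum all values: 50 + 43 + 16 + 39 + 14 + 42 + 26 = 230
Step 2: Count the number of values: n = 7
Step 3: Mean = sum / n = 230 / 7 = 32.8571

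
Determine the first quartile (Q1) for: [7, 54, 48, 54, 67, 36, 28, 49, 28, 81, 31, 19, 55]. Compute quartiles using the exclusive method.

28

Step 1: Sort the data: [7, 19, 28, 28, 31, 36, 48, 49, 54, 54, 55, 67, 81]
Step 2: n = 13
Step 3: Using the exclusive quartile method:
  Q1 = 28
  Q2 (median) = 48
  Q3 = 54.5
  IQR = Q3 - Q1 = 54.5 - 28 = 26.5
Step 4: Q1 = 28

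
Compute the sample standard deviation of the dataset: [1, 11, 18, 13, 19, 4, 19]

7.3127

Step 1: Compute the mean: 12.1429
Step 2: Sum of squared deviations from the mean: 320.8571
Step 3: Sample variance = 320.8571 / 6 = 53.4762
Step 4: Standard deviation = sqrt(53.4762) = 7.3127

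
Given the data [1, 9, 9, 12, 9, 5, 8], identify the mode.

9

Step 1: Count the frequency of each value:
  1: appears 1 time(s)
  5: appears 1 time(s)
  8: appears 1 time(s)
  9: appears 3 time(s)
  12: appears 1 time(s)
Step 2: The value 9 appears most frequently (3 times).
Step 3: Mode = 9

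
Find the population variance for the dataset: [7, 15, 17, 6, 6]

22.96

Step 1: Compute the mean: (7 + 15 + 17 + 6 + 6) / 5 = 10.2
Step 2: Compute squared deviations from the mean:
  (7 - 10.2)^2 = 10.24
  (15 - 10.2)^2 = 23.04
  (17 - 10.2)^2 = 46.24
  (6 - 10.2)^2 = 17.64
  (6 - 10.2)^2 = 17.64
Step 3: Sum of squared deviations = 114.8
Step 4: Population variance = 114.8 / 5 = 22.96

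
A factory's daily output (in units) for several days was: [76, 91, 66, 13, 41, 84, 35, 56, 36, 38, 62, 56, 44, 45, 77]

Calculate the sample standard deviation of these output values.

21.4864

Step 1: Compute the mean: 54.6667
Step 2: Sum of squared deviations from the mean: 6463.3333
Step 3: Sample variance = 6463.3333 / 14 = 461.6667
Step 4: Standard deviation = sqrt(461.6667) = 21.4864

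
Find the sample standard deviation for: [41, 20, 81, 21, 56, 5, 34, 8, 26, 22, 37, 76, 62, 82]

26.3823

Step 1: Compute the mean: 40.7857
Step 2: Sum of squared deviations from the mean: 9048.3571
Step 3: Sample variance = 9048.3571 / 13 = 696.0275
Step 4: Standard deviation = sqrt(696.0275) = 26.3823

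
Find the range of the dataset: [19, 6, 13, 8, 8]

13

Step 1: Identify the maximum value: max = 19
Step 2: Identify the minimum value: min = 6
Step 3: Range = max - min = 19 - 6 = 13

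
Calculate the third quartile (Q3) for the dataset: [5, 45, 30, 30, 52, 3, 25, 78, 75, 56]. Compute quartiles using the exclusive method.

60.75

Step 1: Sort the data: [3, 5, 25, 30, 30, 45, 52, 56, 75, 78]
Step 2: n = 10
Step 3: Using the exclusive quartile method:
  Q1 = 20
  Q2 (median) = 37.5
  Q3 = 60.75
  IQR = Q3 - Q1 = 60.75 - 20 = 40.75
Step 4: Q3 = 60.75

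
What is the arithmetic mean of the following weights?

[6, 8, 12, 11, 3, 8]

8

Step 1: Sum all values: 6 + 8 + 12 + 11 + 3 + 8 = 48
Step 2: Count the number of values: n = 6
Step 3: Mean = sum / n = 48 / 6 = 8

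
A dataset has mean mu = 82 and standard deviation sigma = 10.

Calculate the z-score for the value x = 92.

1

Step 1: Recall the z-score formula: z = (x - mu) / sigma
Step 2: Substitute values: z = (92 - 82) / 10
Step 3: z = 10 / 10 = 1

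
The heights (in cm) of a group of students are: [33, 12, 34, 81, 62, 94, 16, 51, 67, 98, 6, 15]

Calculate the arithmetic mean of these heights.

47.4167

Step 1: Sum all values: 33 + 12 + 34 + 81 + 62 + 94 + 16 + 51 + 67 + 98 + 6 + 15 = 569
Step 2: Count the number of values: n = 12
Step 3: Mean = sum / n = 569 / 12 = 47.4167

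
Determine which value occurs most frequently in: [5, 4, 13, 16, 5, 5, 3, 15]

5

Step 1: Count the frequency of each value:
  3: appears 1 time(s)
  4: appears 1 time(s)
  5: appears 3 time(s)
  13: appears 1 time(s)
  15: appears 1 time(s)
  16: appears 1 time(s)
Step 2: The value 5 appears most frequently (3 times).
Step 3: Mode = 5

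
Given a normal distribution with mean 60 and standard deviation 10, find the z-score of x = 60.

0

Step 1: Recall the z-score formula: z = (x - mu) / sigma
Step 2: Substitute values: z = (60 - 60) / 10
Step 3: z = 0 / 10 = 0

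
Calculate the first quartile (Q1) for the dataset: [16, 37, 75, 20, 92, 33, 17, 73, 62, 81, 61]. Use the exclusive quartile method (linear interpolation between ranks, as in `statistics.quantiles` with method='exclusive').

20

Step 1: Sort the data: [16, 17, 20, 33, 37, 61, 62, 73, 75, 81, 92]
Step 2: n = 11
Step 3: Using the exclusive quartile method:
  Q1 = 20
  Q2 (median) = 61
  Q3 = 75
  IQR = Q3 - Q1 = 75 - 20 = 55
Step 4: Q1 = 20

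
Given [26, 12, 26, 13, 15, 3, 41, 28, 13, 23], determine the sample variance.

118

Step 1: Compute the mean: (26 + 12 + 26 + 13 + 15 + 3 + 41 + 28 + 13 + 23) / 10 = 20
Step 2: Compute squared deviations from the mean:
  (26 - 20)^2 = 36
  (12 - 20)^2 = 64
  (26 - 20)^2 = 36
  (13 - 20)^2 = 49
  (15 - 20)^2 = 25
  (3 - 20)^2 = 289
  (41 - 20)^2 = 441
  (28 - 20)^2 = 64
  (13 - 20)^2 = 49
  (23 - 20)^2 = 9
Step 3: Sum of squared deviations = 1062
Step 4: Sample variance = 1062 / 9 = 118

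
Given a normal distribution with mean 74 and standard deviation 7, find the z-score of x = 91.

2.4286

Step 1: Recall the z-score formula: z = (x - mu) / sigma
Step 2: Substitute values: z = (91 - 74) / 7
Step 3: z = 17 / 7 = 2.4286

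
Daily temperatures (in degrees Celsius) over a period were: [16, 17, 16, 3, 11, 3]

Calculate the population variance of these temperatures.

35.6667

Step 1: Compute the mean: (16 + 17 + 16 + 3 + 11 + 3) / 6 = 11
Step 2: Compute squared deviations from the mean:
  (16 - 11)^2 = 25
  (17 - 11)^2 = 36
  (16 - 11)^2 = 25
  (3 - 11)^2 = 64
  (11 - 11)^2 = 0
  (3 - 11)^2 = 64
Step 3: Sum of squared deviations = 214
Step 4: Population variance = 214 / 6 = 35.6667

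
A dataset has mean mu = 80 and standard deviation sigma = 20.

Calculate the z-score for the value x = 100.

1

Step 1: Recall the z-score formula: z = (x - mu) / sigma
Step 2: Substitute values: z = (100 - 80) / 20
Step 3: z = 20 / 20 = 1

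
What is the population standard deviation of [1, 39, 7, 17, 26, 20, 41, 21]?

13.0384

Step 1: Compute the mean: 21.5
Step 2: Sum of squared deviations from the mean: 1360
Step 3: Population variance = 1360 / 8 = 170
Step 4: Standard deviation = sqrt(170) = 13.0384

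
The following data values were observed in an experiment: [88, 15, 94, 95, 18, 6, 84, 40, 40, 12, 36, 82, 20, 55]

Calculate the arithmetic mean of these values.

48.9286

Step 1: Sum all values: 88 + 15 + 94 + 95 + 18 + 6 + 84 + 40 + 40 + 12 + 36 + 82 + 20 + 55 = 685
Step 2: Count the number of values: n = 14
Step 3: Mean = sum / n = 685 / 14 = 48.9286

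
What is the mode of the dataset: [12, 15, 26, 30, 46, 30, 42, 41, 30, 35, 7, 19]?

30

Step 1: Count the frequency of each value:
  7: appears 1 time(s)
  12: appears 1 time(s)
  15: appears 1 time(s)
  19: appears 1 time(s)
  26: appears 1 time(s)
  30: appears 3 time(s)
  35: appears 1 time(s)
  41: appears 1 time(s)
  42: appears 1 time(s)
  46: appears 1 time(s)
Step 2: The value 30 appears most frequently (3 times).
Step 3: Mode = 30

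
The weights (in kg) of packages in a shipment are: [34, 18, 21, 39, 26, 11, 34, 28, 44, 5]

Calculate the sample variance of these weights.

153.3333

Step 1: Compute the mean: (34 + 18 + 21 + 39 + 26 + 11 + 34 + 28 + 44 + 5) / 10 = 26
Step 2: Compute squared deviations from the mean:
  (34 - 26)^2 = 64
  (18 - 26)^2 = 64
  (21 - 26)^2 = 25
  (39 - 26)^2 = 169
  (26 - 26)^2 = 0
  (11 - 26)^2 = 225
  (34 - 26)^2 = 64
  (28 - 26)^2 = 4
  (44 - 26)^2 = 324
  (5 - 26)^2 = 441
Step 3: Sum of squared deviations = 1380
Step 4: Sample variance = 1380 / 9 = 153.3333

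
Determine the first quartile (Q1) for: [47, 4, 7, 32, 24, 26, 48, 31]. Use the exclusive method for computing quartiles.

11.25

Step 1: Sort the data: [4, 7, 24, 26, 31, 32, 47, 48]
Step 2: n = 8
Step 3: Using the exclusive quartile method:
  Q1 = 11.25
  Q2 (median) = 28.5
  Q3 = 43.25
  IQR = Q3 - Q1 = 43.25 - 11.25 = 32
Step 4: Q1 = 11.25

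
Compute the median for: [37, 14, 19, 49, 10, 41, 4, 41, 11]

19

Step 1: Sort the data in ascending order: [4, 10, 11, 14, 19, 37, 41, 41, 49]
Step 2: The number of values is n = 9.
Step 3: Since n is odd, the median is the middle value at position 5: 19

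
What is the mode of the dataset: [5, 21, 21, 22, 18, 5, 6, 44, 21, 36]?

21

Step 1: Count the frequency of each value:
  5: appears 2 time(s)
  6: appears 1 time(s)
  18: appears 1 time(s)
  21: appears 3 time(s)
  22: appears 1 time(s)
  36: appears 1 time(s)
  44: appears 1 time(s)
Step 2: The value 21 appears most frequently (3 times).
Step 3: Mode = 21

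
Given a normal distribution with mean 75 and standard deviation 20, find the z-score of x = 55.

-1

Step 1: Recall the z-score formula: z = (x - mu) / sigma
Step 2: Substitute values: z = (55 - 75) / 20
Step 3: z = -20 / 20 = -1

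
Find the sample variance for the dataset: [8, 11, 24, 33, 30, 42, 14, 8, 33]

160.5278

Step 1: Compute the mean: (8 + 11 + 24 + 33 + 30 + 42 + 14 + 8 + 33) / 9 = 22.5556
Step 2: Compute squared deviations from the mean:
  (8 - 22.5556)^2 = 211.8642
  (11 - 22.5556)^2 = 133.5309
  (24 - 22.5556)^2 = 2.0864
  (33 - 22.5556)^2 = 109.0864
  (30 - 22.5556)^2 = 55.4198
  (42 - 22.5556)^2 = 378.0864
  (14 - 22.5556)^2 = 73.1975
  (8 - 22.5556)^2 = 211.8642
  (33 - 22.5556)^2 = 109.0864
Step 3: Sum of squared deviations = 1284.2222
Step 4: Sample variance = 1284.2222 / 8 = 160.5278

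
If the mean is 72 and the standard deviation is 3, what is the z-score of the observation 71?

-0.3333

Step 1: Recall the z-score formula: z = (x - mu) / sigma
Step 2: Substitute values: z = (71 - 72) / 3
Step 3: z = -1 / 3 = -0.3333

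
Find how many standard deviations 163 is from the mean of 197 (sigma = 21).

-1.619

Step 1: Recall the z-score formula: z = (x - mu) / sigma
Step 2: Substitute values: z = (163 - 197) / 21
Step 3: z = -34 / 21 = -1.619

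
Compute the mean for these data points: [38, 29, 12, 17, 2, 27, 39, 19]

22.875

Step 1: Sum all values: 38 + 29 + 12 + 17 + 2 + 27 + 39 + 19 = 183
Step 2: Count the number of values: n = 8
Step 3: Mean = sum / n = 183 / 8 = 22.875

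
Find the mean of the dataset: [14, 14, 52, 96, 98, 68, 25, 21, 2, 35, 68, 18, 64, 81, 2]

43.8667

Step 1: Sum all values: 14 + 14 + 52 + 96 + 98 + 68 + 25 + 21 + 2 + 35 + 68 + 18 + 64 + 81 + 2 = 658
Step 2: Count the number of values: n = 15
Step 3: Mean = sum / n = 658 / 15 = 43.8667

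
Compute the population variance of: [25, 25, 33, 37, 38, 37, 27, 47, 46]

61.1111

Step 1: Compute the mean: (25 + 25 + 33 + 37 + 38 + 37 + 27 + 47 + 46) / 9 = 35
Step 2: Compute squared deviations from the mean:
  (25 - 35)^2 = 100
  (25 - 35)^2 = 100
  (33 - 35)^2 = 4
  (37 - 35)^2 = 4
  (38 - 35)^2 = 9
  (37 - 35)^2 = 4
  (27 - 35)^2 = 64
  (47 - 35)^2 = 144
  (46 - 35)^2 = 121
Step 3: Sum of squared deviations = 550
Step 4: Population variance = 550 / 9 = 61.1111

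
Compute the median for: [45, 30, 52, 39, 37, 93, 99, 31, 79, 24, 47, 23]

42

Step 1: Sort the data in ascending order: [23, 24, 30, 31, 37, 39, 45, 47, 52, 79, 93, 99]
Step 2: The number of values is n = 12.
Step 3: Since n is even, the median is the average of positions 6 and 7:
  Median = (39 + 45) / 2 = 42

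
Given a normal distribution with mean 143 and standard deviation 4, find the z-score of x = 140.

-0.75

Step 1: Recall the z-score formula: z = (x - mu) / sigma
Step 2: Substitute values: z = (140 - 143) / 4
Step 3: z = -3 / 4 = -0.75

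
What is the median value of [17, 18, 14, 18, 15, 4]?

16

Step 1: Sort the data in ascending order: [4, 14, 15, 17, 18, 18]
Step 2: The number of values is n = 6.
Step 3: Since n is even, the median is the average of positions 3 and 4:
  Median = (15 + 17) / 2 = 16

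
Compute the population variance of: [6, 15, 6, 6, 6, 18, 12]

22.4082

Step 1: Compute the mean: (6 + 15 + 6 + 6 + 6 + 18 + 12) / 7 = 9.8571
Step 2: Compute squared deviations from the mean:
  (6 - 9.8571)^2 = 14.8776
  (15 - 9.8571)^2 = 26.449
  (6 - 9.8571)^2 = 14.8776
  (6 - 9.8571)^2 = 14.8776
  (6 - 9.8571)^2 = 14.8776
  (18 - 9.8571)^2 = 66.3061
  (12 - 9.8571)^2 = 4.5918
Step 3: Sum of squared deviations = 156.8571
Step 4: Population variance = 156.8571 / 7 = 22.4082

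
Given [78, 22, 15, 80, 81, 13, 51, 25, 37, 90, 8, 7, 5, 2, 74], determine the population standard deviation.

31.8187

Step 1: Compute the mean: 39.2
Step 2: Sum of squared deviations from the mean: 15186.4
Step 3: Population variance = 15186.4 / 15 = 1012.4267
Step 4: Standard deviation = sqrt(1012.4267) = 31.8187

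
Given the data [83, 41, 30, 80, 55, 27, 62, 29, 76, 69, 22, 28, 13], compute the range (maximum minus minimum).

70

Step 1: Identify the maximum value: max = 83
Step 2: Identify the minimum value: min = 13
Step 3: Range = max - min = 83 - 13 = 70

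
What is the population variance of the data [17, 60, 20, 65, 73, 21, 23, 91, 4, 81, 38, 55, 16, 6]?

801.7755

Step 1: Compute the mean: (17 + 60 + 20 + 65 + 73 + 21 + 23 + 91 + 4 + 81 + 38 + 55 + 16 + 6) / 14 = 40.7143
Step 2: Compute squared deviations from the mean:
  (17 - 40.7143)^2 = 562.3673
  (60 - 40.7143)^2 = 371.9388
  (20 - 40.7143)^2 = 429.0816
  (65 - 40.7143)^2 = 589.7959
  (73 - 40.7143)^2 = 1042.3673
  (21 - 40.7143)^2 = 388.6531
  (23 - 40.7143)^2 = 313.7959
  (91 - 40.7143)^2 = 2528.6531
  (4 - 40.7143)^2 = 1347.9388
  (81 - 40.7143)^2 = 1622.9388
  (38 - 40.7143)^2 = 7.3673
  (55 - 40.7143)^2 = 204.0816
  (16 - 40.7143)^2 = 610.7959
  (6 - 40.7143)^2 = 1205.0816
Step 3: Sum of squared deviations = 11224.8571
Step 4: Population variance = 11224.8571 / 14 = 801.7755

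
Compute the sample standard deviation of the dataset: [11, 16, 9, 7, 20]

5.3198

Step 1: Compute the mean: 12.6
Step 2: Sum of squared deviations from the mean: 113.2
Step 3: Sample variance = 113.2 / 4 = 28.3
Step 4: Standard deviation = sqrt(28.3) = 5.3198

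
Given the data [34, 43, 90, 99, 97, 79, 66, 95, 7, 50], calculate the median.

72.5

Step 1: Sort the data in ascending order: [7, 34, 43, 50, 66, 79, 90, 95, 97, 99]
Step 2: The number of values is n = 10.
Step 3: Since n is even, the median is the average of positions 5 and 6:
  Median = (66 + 79) / 2 = 72.5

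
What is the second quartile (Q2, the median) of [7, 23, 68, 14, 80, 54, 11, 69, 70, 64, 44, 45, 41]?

45

Step 1: Sort the data: [7, 11, 14, 23, 41, 44, 45, 54, 64, 68, 69, 70, 80]
Step 2: n = 13
Step 3: Q2 is the median. Since n is odd, it is the middle value at position 7: 45
Step 4: Q2 = 45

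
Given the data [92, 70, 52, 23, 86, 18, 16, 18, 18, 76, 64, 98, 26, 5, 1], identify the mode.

18

Step 1: Count the frequency of each value:
  1: appears 1 time(s)
  5: appears 1 time(s)
  16: appears 1 time(s)
  18: appears 3 time(s)
  23: appears 1 time(s)
  26: appears 1 time(s)
  52: appears 1 time(s)
  64: appears 1 time(s)
  70: appears 1 time(s)
  76: appears 1 time(s)
  86: appears 1 time(s)
  92: appears 1 time(s)
  98: appears 1 time(s)
Step 2: The value 18 appears most frequently (3 times).
Step 3: Mode = 18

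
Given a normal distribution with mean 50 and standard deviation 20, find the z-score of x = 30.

-1

Step 1: Recall the z-score formula: z = (x - mu) / sigma
Step 2: Substitute values: z = (30 - 50) / 20
Step 3: z = -20 / 20 = -1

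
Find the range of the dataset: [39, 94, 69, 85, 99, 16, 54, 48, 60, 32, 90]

83

Step 1: Identify the maximum value: max = 99
Step 2: Identify the minimum value: min = 16
Step 3: Range = max - min = 99 - 16 = 83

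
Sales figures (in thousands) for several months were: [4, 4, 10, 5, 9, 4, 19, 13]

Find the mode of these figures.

4

Step 1: Count the frequency of each value:
  4: appears 3 time(s)
  5: appears 1 time(s)
  9: appears 1 time(s)
  10: appears 1 time(s)
  13: appears 1 time(s)
  19: appears 1 time(s)
Step 2: The value 4 appears most frequently (3 times).
Step 3: Mode = 4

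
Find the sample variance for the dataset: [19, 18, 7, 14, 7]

33.5

Step 1: Compute the mean: (19 + 18 + 7 + 14 + 7) / 5 = 13
Step 2: Compute squared deviations from the mean:
  (19 - 13)^2 = 36
  (18 - 13)^2 = 25
  (7 - 13)^2 = 36
  (14 - 13)^2 = 1
  (7 - 13)^2 = 36
Step 3: Sum of squared deviations = 134
Step 4: Sample variance = 134 / 4 = 33.5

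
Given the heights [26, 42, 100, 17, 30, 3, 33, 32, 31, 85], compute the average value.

39.9

Step 1: Sum all values: 26 + 42 + 100 + 17 + 30 + 3 + 33 + 32 + 31 + 85 = 399
Step 2: Count the number of values: n = 10
Step 3: Mean = sum / n = 399 / 10 = 39.9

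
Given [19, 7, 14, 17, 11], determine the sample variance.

22.8

Step 1: Compute the mean: (19 + 7 + 14 + 17 + 11) / 5 = 13.6
Step 2: Compute squared deviations from the mean:
  (19 - 13.6)^2 = 29.16
  (7 - 13.6)^2 = 43.56
  (14 - 13.6)^2 = 0.16
  (17 - 13.6)^2 = 11.56
  (11 - 13.6)^2 = 6.76
Step 3: Sum of squared deviations = 91.2
Step 4: Sample variance = 91.2 / 4 = 22.8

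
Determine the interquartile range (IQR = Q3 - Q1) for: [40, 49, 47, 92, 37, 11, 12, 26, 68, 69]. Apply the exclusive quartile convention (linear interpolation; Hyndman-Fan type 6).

45.75

Step 1: Sort the data: [11, 12, 26, 37, 40, 47, 49, 68, 69, 92]
Step 2: n = 10
Step 3: Using the exclusive quartile method:
  Q1 = 22.5
  Q2 (median) = 43.5
  Q3 = 68.25
  IQR = Q3 - Q1 = 68.25 - 22.5 = 45.75
Step 4: IQR = 45.75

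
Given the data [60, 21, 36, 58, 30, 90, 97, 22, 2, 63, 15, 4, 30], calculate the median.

30

Step 1: Sort the data in ascending order: [2, 4, 15, 21, 22, 30, 30, 36, 58, 60, 63, 90, 97]
Step 2: The number of values is n = 13.
Step 3: Since n is odd, the median is the middle value at position 7: 30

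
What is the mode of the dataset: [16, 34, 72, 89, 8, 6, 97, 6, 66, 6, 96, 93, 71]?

6

Step 1: Count the frequency of each value:
  6: appears 3 time(s)
  8: appears 1 time(s)
  16: appears 1 time(s)
  34: appears 1 time(s)
  66: appears 1 time(s)
  71: appears 1 time(s)
  72: appears 1 time(s)
  89: appears 1 time(s)
  93: appears 1 time(s)
  96: appears 1 time(s)
  97: appears 1 time(s)
Step 2: The value 6 appears most frequently (3 times).
Step 3: Mode = 6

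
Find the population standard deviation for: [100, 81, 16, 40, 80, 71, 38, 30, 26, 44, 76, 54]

25.24

Step 1: Compute the mean: 54.6667
Step 2: Sum of squared deviations from the mean: 7644.6667
Step 3: Population variance = 7644.6667 / 12 = 637.0556
Step 4: Standard deviation = sqrt(637.0556) = 25.24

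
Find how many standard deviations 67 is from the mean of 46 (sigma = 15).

1.4

Step 1: Recall the z-score formula: z = (x - mu) / sigma
Step 2: Substitute values: z = (67 - 46) / 15
Step 3: z = 21 / 15 = 1.4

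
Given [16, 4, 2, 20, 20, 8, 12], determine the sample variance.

53.9048

Step 1: Compute the mean: (16 + 4 + 2 + 20 + 20 + 8 + 12) / 7 = 11.7143
Step 2: Compute squared deviations from the mean:
  (16 - 11.7143)^2 = 18.3673
  (4 - 11.7143)^2 = 59.5102
  (2 - 11.7143)^2 = 94.3673
  (20 - 11.7143)^2 = 68.6531
  (20 - 11.7143)^2 = 68.6531
  (8 - 11.7143)^2 = 13.7959
  (12 - 11.7143)^2 = 0.0816
Step 3: Sum of squared deviations = 323.4286
Step 4: Sample variance = 323.4286 / 6 = 53.9048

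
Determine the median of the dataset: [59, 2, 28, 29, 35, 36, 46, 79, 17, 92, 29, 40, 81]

36

Step 1: Sort the data in ascending order: [2, 17, 28, 29, 29, 35, 36, 40, 46, 59, 79, 81, 92]
Step 2: The number of values is n = 13.
Step 3: Since n is odd, the median is the middle value at position 7: 36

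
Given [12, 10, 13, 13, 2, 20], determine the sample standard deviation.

5.8195

Step 1: Compute the mean: 11.6667
Step 2: Sum of squared deviations from the mean: 169.3333
Step 3: Sample variance = 169.3333 / 5 = 33.8667
Step 4: Standard deviation = sqrt(33.8667) = 5.8195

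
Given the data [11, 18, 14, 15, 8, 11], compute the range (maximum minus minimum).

10

Step 1: Identify the maximum value: max = 18
Step 2: Identify the minimum value: min = 8
Step 3: Range = max - min = 18 - 8 = 10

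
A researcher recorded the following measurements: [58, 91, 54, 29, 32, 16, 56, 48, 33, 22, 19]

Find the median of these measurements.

33

Step 1: Sort the data in ascending order: [16, 19, 22, 29, 32, 33, 48, 54, 56, 58, 91]
Step 2: The number of values is n = 11.
Step 3: Since n is odd, the median is the middle value at position 6: 33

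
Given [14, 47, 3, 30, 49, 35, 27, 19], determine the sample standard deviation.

15.8475

Step 1: Compute the mean: 28
Step 2: Sum of squared deviations from the mean: 1758
Step 3: Sample variance = 1758 / 7 = 251.1429
Step 4: Standard deviation = sqrt(251.1429) = 15.8475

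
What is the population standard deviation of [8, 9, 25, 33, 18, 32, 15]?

9.5019

Step 1: Compute the mean: 20
Step 2: Sum of squared deviations from the mean: 632
Step 3: Population variance = 632 / 7 = 90.2857
Step 4: Standard deviation = sqrt(90.2857) = 9.5019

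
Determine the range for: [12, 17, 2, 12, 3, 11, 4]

15

Step 1: Identify the maximum value: max = 17
Step 2: Identify the minimum value: min = 2
Step 3: Range = max - min = 17 - 2 = 15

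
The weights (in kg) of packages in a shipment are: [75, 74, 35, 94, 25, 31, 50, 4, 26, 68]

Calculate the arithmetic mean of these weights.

48.2

Step 1: Sum all values: 75 + 74 + 35 + 94 + 25 + 31 + 50 + 4 + 26 + 68 = 482
Step 2: Count the number of values: n = 10
Step 3: Mean = sum / n = 482 / 10 = 48.2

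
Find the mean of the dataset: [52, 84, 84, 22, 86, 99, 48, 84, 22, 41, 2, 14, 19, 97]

53.8571

Step 1: Sum all values: 52 + 84 + 84 + 22 + 86 + 99 + 48 + 84 + 22 + 41 + 2 + 14 + 19 + 97 = 754
Step 2: Count the number of values: n = 14
Step 3: Mean = sum / n = 754 / 14 = 53.8571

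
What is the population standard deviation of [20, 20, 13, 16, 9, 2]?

6.3683

Step 1: Compute the mean: 13.3333
Step 2: Sum of squared deviations from the mean: 243.3333
Step 3: Population variance = 243.3333 / 6 = 40.5556
Step 4: Standard deviation = sqrt(40.5556) = 6.3683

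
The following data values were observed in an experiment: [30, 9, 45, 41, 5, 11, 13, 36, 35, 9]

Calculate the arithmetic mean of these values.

23.4

Step 1: Sum all values: 30 + 9 + 45 + 41 + 5 + 11 + 13 + 36 + 35 + 9 = 234
Step 2: Count the number of values: n = 10
Step 3: Mean = sum / n = 234 / 10 = 23.4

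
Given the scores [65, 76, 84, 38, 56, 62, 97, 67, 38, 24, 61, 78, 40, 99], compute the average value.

63.2143

Step 1: Sum all values: 65 + 76 + 84 + 38 + 56 + 62 + 97 + 67 + 38 + 24 + 61 + 78 + 40 + 99 = 885
Step 2: Count the number of values: n = 14
Step 3: Mean = sum / n = 885 / 14 = 63.2143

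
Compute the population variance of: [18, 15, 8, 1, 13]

35.6

Step 1: Compute the mean: (18 + 15 + 8 + 1 + 13) / 5 = 11
Step 2: Compute squared deviations from the mean:
  (18 - 11)^2 = 49
  (15 - 11)^2 = 16
  (8 - 11)^2 = 9
  (1 - 11)^2 = 100
  (13 - 11)^2 = 4
Step 3: Sum of squared deviations = 178
Step 4: Population variance = 178 / 5 = 35.6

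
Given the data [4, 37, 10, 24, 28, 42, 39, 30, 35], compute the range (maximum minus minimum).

38

Step 1: Identify the maximum value: max = 42
Step 2: Identify the minimum value: min = 4
Step 3: Range = max - min = 42 - 4 = 38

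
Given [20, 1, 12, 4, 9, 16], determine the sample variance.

51.4667

Step 1: Compute the mean: (20 + 1 + 12 + 4 + 9 + 16) / 6 = 10.3333
Step 2: Compute squared deviations from the mean:
  (20 - 10.3333)^2 = 93.4444
  (1 - 10.3333)^2 = 87.1111
  (12 - 10.3333)^2 = 2.7778
  (4 - 10.3333)^2 = 40.1111
  (9 - 10.3333)^2 = 1.7778
  (16 - 10.3333)^2 = 32.1111
Step 3: Sum of squared deviations = 257.3333
Step 4: Sample variance = 257.3333 / 5 = 51.4667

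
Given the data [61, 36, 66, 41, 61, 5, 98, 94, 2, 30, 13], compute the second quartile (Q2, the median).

41

Step 1: Sort the data: [2, 5, 13, 30, 36, 41, 61, 61, 66, 94, 98]
Step 2: n = 11
Step 3: Q2 is the median. Since n is odd, it is the middle value at position 6: 41
Step 4: Q2 = 41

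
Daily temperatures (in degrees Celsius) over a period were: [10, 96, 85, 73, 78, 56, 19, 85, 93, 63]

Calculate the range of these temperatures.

86

Step 1: Identify the maximum value: max = 96
Step 2: Identify the minimum value: min = 10
Step 3: Range = max - min = 96 - 10 = 86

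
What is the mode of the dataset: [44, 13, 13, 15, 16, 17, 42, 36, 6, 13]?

13

Step 1: Count the frequency of each value:
  6: appears 1 time(s)
  13: appears 3 time(s)
  15: appears 1 time(s)
  16: appears 1 time(s)
  17: appears 1 time(s)
  36: appears 1 time(s)
  42: appears 1 time(s)
  44: appears 1 time(s)
Step 2: The value 13 appears most frequently (3 times).
Step 3: Mode = 13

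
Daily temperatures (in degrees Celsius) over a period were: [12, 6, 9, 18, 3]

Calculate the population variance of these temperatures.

26.64

Step 1: Compute the mean: (12 + 6 + 9 + 18 + 3) / 5 = 9.6
Step 2: Compute squared deviations from the mean:
  (12 - 9.6)^2 = 5.76
  (6 - 9.6)^2 = 12.96
  (9 - 9.6)^2 = 0.36
  (18 - 9.6)^2 = 70.56
  (3 - 9.6)^2 = 43.56
Step 3: Sum of squared deviations = 133.2
Step 4: Population variance = 133.2 / 5 = 26.64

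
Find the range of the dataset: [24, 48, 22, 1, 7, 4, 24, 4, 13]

47

Step 1: Identify the maximum value: max = 48
Step 2: Identify the minimum value: min = 1
Step 3: Range = max - min = 48 - 1 = 47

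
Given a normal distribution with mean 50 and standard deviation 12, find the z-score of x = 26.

-2

Step 1: Recall the z-score formula: z = (x - mu) / sigma
Step 2: Substitute values: z = (26 - 50) / 12
Step 3: z = -24 / 12 = -2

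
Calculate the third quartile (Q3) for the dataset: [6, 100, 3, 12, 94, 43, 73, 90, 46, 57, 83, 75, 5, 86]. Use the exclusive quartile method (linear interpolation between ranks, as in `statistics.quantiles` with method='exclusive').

87

Step 1: Sort the data: [3, 5, 6, 12, 43, 46, 57, 73, 75, 83, 86, 90, 94, 100]
Step 2: n = 14
Step 3: Using the exclusive quartile method:
  Q1 = 10.5
  Q2 (median) = 65
  Q3 = 87
  IQR = Q3 - Q1 = 87 - 10.5 = 76.5
Step 4: Q3 = 87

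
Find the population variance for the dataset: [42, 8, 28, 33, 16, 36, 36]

127.3878

Step 1: Compute the mean: (42 + 8 + 28 + 33 + 16 + 36 + 36) / 7 = 28.4286
Step 2: Compute squared deviations from the mean:
  (42 - 28.4286)^2 = 184.1837
  (8 - 28.4286)^2 = 417.3265
  (28 - 28.4286)^2 = 0.1837
  (33 - 28.4286)^2 = 20.898
  (16 - 28.4286)^2 = 154.4694
  (36 - 28.4286)^2 = 57.3265
  (36 - 28.4286)^2 = 57.3265
Step 3: Sum of squared deviations = 891.7143
Step 4: Population variance = 891.7143 / 7 = 127.3878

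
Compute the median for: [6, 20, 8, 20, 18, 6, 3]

8

Step 1: Sort the data in ascending order: [3, 6, 6, 8, 18, 20, 20]
Step 2: The number of values is n = 7.
Step 3: Since n is odd, the median is the middle value at position 4: 8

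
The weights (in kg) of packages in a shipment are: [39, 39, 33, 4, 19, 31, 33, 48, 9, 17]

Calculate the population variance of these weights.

183.36

Step 1: Compute the mean: (39 + 39 + 33 + 4 + 19 + 31 + 33 + 48 + 9 + 17) / 10 = 27.2
Step 2: Compute squared deviations from the mean:
  (39 - 27.2)^2 = 139.24
  (39 - 27.2)^2 = 139.24
  (33 - 27.2)^2 = 33.64
  (4 - 27.2)^2 = 538.24
  (19 - 27.2)^2 = 67.24
  (31 - 27.2)^2 = 14.44
  (33 - 27.2)^2 = 33.64
  (48 - 27.2)^2 = 432.64
  (9 - 27.2)^2 = 331.24
  (17 - 27.2)^2 = 104.04
Step 3: Sum of squared deviations = 1833.6
Step 4: Population variance = 1833.6 / 10 = 183.36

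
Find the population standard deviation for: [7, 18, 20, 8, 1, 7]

6.6687

Step 1: Compute the mean: 10.1667
Step 2: Sum of squared deviations from the mean: 266.8333
Step 3: Population variance = 266.8333 / 6 = 44.4722
Step 4: Standard deviation = sqrt(44.4722) = 6.6687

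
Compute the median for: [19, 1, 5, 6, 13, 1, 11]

6

Step 1: Sort the data in ascending order: [1, 1, 5, 6, 11, 13, 19]
Step 2: The number of values is n = 7.
Step 3: Since n is odd, the median is the middle value at position 4: 6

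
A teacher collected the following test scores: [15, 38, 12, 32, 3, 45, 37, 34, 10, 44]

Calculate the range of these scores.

42

Step 1: Identify the maximum value: max = 45
Step 2: Identify the minimum value: min = 3
Step 3: Range = max - min = 45 - 3 = 42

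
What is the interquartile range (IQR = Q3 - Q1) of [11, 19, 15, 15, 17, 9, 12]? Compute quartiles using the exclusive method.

6

Step 1: Sort the data: [9, 11, 12, 15, 15, 17, 19]
Step 2: n = 7
Step 3: Using the exclusive quartile method:
  Q1 = 11
  Q2 (median) = 15
  Q3 = 17
  IQR = Q3 - Q1 = 17 - 11 = 6
Step 4: IQR = 6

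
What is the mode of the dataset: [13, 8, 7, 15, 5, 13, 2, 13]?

13

Step 1: Count the frequency of each value:
  2: appears 1 time(s)
  5: appears 1 time(s)
  7: appears 1 time(s)
  8: appears 1 time(s)
  13: appears 3 time(s)
  15: appears 1 time(s)
Step 2: The value 13 appears most frequently (3 times).
Step 3: Mode = 13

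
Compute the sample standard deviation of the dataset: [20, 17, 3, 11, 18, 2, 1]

8.2404

Step 1: Compute the mean: 10.2857
Step 2: Sum of squared deviations from the mean: 407.4286
Step 3: Sample variance = 407.4286 / 6 = 67.9048
Step 4: Standard deviation = sqrt(67.9048) = 8.2404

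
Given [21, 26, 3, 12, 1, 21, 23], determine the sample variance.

100.9048

Step 1: Compute the mean: (21 + 26 + 3 + 12 + 1 + 21 + 23) / 7 = 15.2857
Step 2: Compute squared deviations from the mean:
  (21 - 15.2857)^2 = 32.6531
  (26 - 15.2857)^2 = 114.7959
  (3 - 15.2857)^2 = 150.9388
  (12 - 15.2857)^2 = 10.7959
  (1 - 15.2857)^2 = 204.0816
  (21 - 15.2857)^2 = 32.6531
  (23 - 15.2857)^2 = 59.5102
Step 3: Sum of squared deviations = 605.4286
Step 4: Sample variance = 605.4286 / 6 = 100.9048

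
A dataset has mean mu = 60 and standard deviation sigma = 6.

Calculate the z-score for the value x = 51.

-1.5

Step 1: Recall the z-score formula: z = (x - mu) / sigma
Step 2: Substitute values: z = (51 - 60) / 6
Step 3: z = -9 / 6 = -1.5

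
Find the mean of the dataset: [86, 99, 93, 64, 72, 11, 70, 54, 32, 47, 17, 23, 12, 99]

55.6429

Step 1: Sum all values: 86 + 99 + 93 + 64 + 72 + 11 + 70 + 54 + 32 + 47 + 17 + 23 + 12 + 99 = 779
Step 2: Count the number of values: n = 14
Step 3: Mean = sum / n = 779 / 14 = 55.6429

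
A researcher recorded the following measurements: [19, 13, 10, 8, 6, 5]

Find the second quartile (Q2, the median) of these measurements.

9

Step 1: Sort the data: [5, 6, 8, 10, 13, 19]
Step 2: n = 6
Step 3: Q2 is the median. Since n is even, it is the average of the values at positions 3 and 4:
  Q2 = (8 + 10) / 2 = 9
Step 4: Q2 = 9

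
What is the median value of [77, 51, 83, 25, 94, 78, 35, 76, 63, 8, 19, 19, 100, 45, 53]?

53

Step 1: Sort the data in ascending order: [8, 19, 19, 25, 35, 45, 51, 53, 63, 76, 77, 78, 83, 94, 100]
Step 2: The number of values is n = 15.
Step 3: Since n is odd, the median is the middle value at position 8: 53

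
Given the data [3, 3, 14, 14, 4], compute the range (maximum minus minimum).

11

Step 1: Identify the maximum value: max = 14
Step 2: Identify the minimum value: min = 3
Step 3: Range = max - min = 14 - 3 = 11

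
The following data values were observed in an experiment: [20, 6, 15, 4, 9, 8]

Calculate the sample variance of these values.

36.2667

Step 1: Compute the mean: (20 + 6 + 15 + 4 + 9 + 8) / 6 = 10.3333
Step 2: Compute squared deviations from the mean:
  (20 - 10.3333)^2 = 93.4444
  (6 - 10.3333)^2 = 18.7778
  (15 - 10.3333)^2 = 21.7778
  (4 - 10.3333)^2 = 40.1111
  (9 - 10.3333)^2 = 1.7778
  (8 - 10.3333)^2 = 5.4444
Step 3: Sum of squared deviations = 181.3333
Step 4: Sample variance = 181.3333 / 5 = 36.2667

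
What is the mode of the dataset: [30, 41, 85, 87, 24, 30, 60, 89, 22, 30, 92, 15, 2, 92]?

30

Step 1: Count the frequency of each value:
  2: appears 1 time(s)
  15: appears 1 time(s)
  22: appears 1 time(s)
  24: appears 1 time(s)
  30: appears 3 time(s)
  41: appears 1 time(s)
  60: appears 1 time(s)
  85: appears 1 time(s)
  87: appears 1 time(s)
  89: appears 1 time(s)
  92: appears 2 time(s)
Step 2: The value 30 appears most frequently (3 times).
Step 3: Mode = 30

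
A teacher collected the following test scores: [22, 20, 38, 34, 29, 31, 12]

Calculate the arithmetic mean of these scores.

26.5714

Step 1: Sum all values: 22 + 20 + 38 + 34 + 29 + 31 + 12 = 186
Step 2: Count the number of values: n = 7
Step 3: Mean = sum / n = 186 / 7 = 26.5714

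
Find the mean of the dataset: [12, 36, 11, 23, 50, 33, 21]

26.5714

Step 1: Sum all values: 12 + 36 + 11 + 23 + 50 + 33 + 21 = 186
Step 2: Count the number of values: n = 7
Step 3: Mean = sum / n = 186 / 7 = 26.5714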